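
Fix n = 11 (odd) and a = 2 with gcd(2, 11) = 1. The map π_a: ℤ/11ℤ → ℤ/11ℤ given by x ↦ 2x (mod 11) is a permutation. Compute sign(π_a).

Orbit of 7 under x↦2x: [7, 3, 6, 1, 2, 4, 8]… (length divides ord_11(2)).
Cycle lengths of π_2 on ℤ/11ℤ: [10, 1]; 2 cycles in total.
2 cycles on 11: each ℓ→(−1)^(ℓ−1), product (−1)^9 = -1.
The Jacobi symbol (2|11) = -1 (Zolotarev) agrees.

-1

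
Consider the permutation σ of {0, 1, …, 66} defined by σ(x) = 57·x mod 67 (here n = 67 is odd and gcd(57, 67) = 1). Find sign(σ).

Trace 1: π^k(1) = [1, 57, 33, 5, 17, 31, 25] for k=0..6.
Cycle type of π: 66 + 1; total 2 cycles.
Σ(ℓ_i−1) = 67−2 = 65; sign = (−1)^65 = -1.

-1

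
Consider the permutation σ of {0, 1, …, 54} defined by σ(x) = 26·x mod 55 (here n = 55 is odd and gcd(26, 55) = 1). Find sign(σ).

+1

Orbit of 16 under x↦26x: [16, 31, 36, 1, 26]… (length divides ord_55(26)).
15 cycles of lengths [5, 5, 5, 5, 5, 5, 5, 5, 5, 5, 1, 1, 1, 1, 1].
sign(π) = (−1)^{n − #cycles} = (−1)^{55−15} = (−1)^40 = +1.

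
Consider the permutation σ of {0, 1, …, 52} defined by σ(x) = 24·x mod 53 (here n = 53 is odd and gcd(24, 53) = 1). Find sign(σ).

+1

Start at x=1: 1 → 24 → 46 → 44 → 49 → 10 → 28 → … (one orbit).
Cycle type of π: 13×4 + 1; total 5 cycles.
With 5 cycles on 53 points, sign = (−1)^{53−5} = +1.
(24|53)_J = +1 (Zolotarev's lemma cross-check).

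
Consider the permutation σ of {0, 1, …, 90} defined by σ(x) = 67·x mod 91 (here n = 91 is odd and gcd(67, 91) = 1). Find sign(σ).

-1

Orbit of 72 under x↦67x: [72, 1, 67, 30, 8, 81, 58]… (length divides ord_91(67)).
Cycle type of π: 12×7 + 3×2 + 1; total 10 cycles.
sign(π) = (−1)^{n − #cycles} = (−1)^{91−10} = (−1)^81 = -1.
Check: (67/91) = -1 by Zolotarev.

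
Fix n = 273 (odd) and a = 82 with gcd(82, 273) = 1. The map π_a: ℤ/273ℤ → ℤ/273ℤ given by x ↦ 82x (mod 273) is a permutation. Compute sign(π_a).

Orbit of 100 under x↦82x: [100, 10, 1, 82, 172, 181]… (length divides ord_273(82)).
Cycle type of π: 6×45 + 1×3; total 48 cycles.
273 − 48 = 225 transpositions; sign(π) = (−1)^225 = -1.
The Jacobi symbol (82|273) = -1 (Zolotarev) agrees.

-1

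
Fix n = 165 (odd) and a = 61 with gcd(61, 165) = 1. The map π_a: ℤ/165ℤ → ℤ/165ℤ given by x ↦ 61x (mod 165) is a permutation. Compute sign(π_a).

-1

Start at x=106: 106 → 31 → 76 → 16 → 151 → 136 → 46 → … (one orbit).
The orbit structure of x ↦ 61x mod 165: 30 orbits of sizes [10, 10, 10, 10, 10, 10, 10, 10, 10, 10, 10, 10, 10, 10, 10, 1, 1, 1, 1, 1, 1, 1, 1, 1, 1, 1, 1, 1, 1, 1].
n − c = 165 − 30 = 135; sign = (−1)^135 = -1.
Check: (61/165) = -1 by Zolotarev.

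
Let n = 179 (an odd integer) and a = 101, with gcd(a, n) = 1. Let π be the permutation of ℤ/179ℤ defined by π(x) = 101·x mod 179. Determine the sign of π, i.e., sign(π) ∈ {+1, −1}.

+1

Trace 67: π^k(67) = [67, 144, 45, 70, 89, 39, 1] for k=0..6.
π_101 has 3 disjoint cycles with lengths [89, 89, 1] on {0,…,178}.
Σ(ℓ_i−1) = 179−3 = 176; sign = (−1)^176 = +1.
Check: (101/179) = +1 by Zolotarev.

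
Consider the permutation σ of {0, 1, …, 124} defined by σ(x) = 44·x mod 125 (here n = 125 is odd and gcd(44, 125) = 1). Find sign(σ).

Start at x=49: 49 → 31 → 114 → 16 → 79 → 101 → 69 → … (one orbit).
Decompose π into cycles: lengths [50, 50, 10, 10, 2, 2, 1] (7 cycles, including the fixed point 0).
n − c = 125 − 7 = 118; sign = (−1)^118 = +1.

+1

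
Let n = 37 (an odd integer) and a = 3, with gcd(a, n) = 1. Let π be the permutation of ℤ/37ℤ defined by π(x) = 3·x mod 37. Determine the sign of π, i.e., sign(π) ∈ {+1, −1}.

Trace 27: π^k(27) = [27, 7, 21, 26, 4, 12, 36] for k=0..6.
Cycle type of π: 18×2 + 1; total 3 cycles.
3 cycles on 37: each ℓ→(−1)^(ℓ−1), product (−1)^34 = +1.

+1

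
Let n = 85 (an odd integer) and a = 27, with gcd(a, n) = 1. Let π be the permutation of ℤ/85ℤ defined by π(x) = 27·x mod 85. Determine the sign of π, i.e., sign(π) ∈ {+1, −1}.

+1

Trace 62: π^k(62) = [62, 59, 63, 1, 27, 49, 48] for k=0..6.
π_27 has 7 disjoint cycles with lengths [16, 16, 16, 16, 16, 4, 1] on {0,…,84}.
n − c = 85 − 7 = 78; sign = (−1)^78 = +1.
Via Zolotarev, sign(π_{27}) = (27|85) = +1.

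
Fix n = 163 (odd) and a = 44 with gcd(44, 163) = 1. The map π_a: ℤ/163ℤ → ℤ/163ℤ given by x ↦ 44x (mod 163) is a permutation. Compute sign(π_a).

Orbit of 66 under x↦44x: [66, 133, 147, 111, 157, 62, 120]… (length divides ord_163(44)).
Cycle type of π: 162 + 1; total 2 cycles.
163 − 2 = 161 transpositions; sign(π) = (−1)^161 = -1.
(44|163)_J = -1 (Zolotarev's lemma cross-check).

-1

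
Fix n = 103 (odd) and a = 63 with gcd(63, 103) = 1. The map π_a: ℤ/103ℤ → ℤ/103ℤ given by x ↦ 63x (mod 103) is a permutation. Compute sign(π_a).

Start at x=60: 60 → 72 → 4 → 46 → 14 → 58 → 49 → … (one orbit).
Cycle lengths of π_63 on ℤ/103ℤ: [51, 51, 1]; 3 cycles in total.
Σ(ℓ_i−1) = 103−3 = 100; sign = (−1)^100 = +1.

+1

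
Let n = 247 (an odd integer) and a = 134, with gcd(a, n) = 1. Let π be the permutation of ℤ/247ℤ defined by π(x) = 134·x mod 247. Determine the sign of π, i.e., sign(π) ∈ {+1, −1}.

Start at x=172: 172 → 77 → 191 → 153 → 1 → 134 → 172 (one orbit).
57 cycles of lengths [6, 6, 6, 6, 6, 6, 6, 6, 6, 6, 6, 6, 6, 6, 6, 6, 6, 6, 6, 6, 6, 6, 6, 6, 6, 6, 6, 6, 6, 6, 6, 6, 6, 6, 6, 6, 6, 6, 1, 1, 1, 1, 1, 1, 1, 1, 1, 1, 1, 1, 1, 1, 1, 1, 1, 1, 1].
Σ(ℓ_i−1) = 247−57 = 190; sign = (−1)^190 = +1.
The Jacobi symbol (134|247) = +1 (Zolotarev) agrees.

+1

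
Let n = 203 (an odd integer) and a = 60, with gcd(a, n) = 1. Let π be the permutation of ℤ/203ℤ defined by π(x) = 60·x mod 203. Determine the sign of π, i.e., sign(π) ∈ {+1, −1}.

-1

Orbit of 163 under x↦60x: [163, 36, 130, 86, 85, 25, 79]… (length divides ord_203(60)).
The orbit structure of x ↦ 60x mod 203: 6 orbits of sizes [84, 84, 28, 3, 3, 1].
sign(π) = (−1)^{n − #cycles} = (−1)^{203−6} = (−1)^197 = -1.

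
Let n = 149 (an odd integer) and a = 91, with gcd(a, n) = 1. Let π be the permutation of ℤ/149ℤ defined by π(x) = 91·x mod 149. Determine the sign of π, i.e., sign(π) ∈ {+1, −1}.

-1

Trace 14: π^k(14) = [14, 82, 12, 49, 138, 42, 97] for k=0..6.
Decompose π into cycles: lengths [148, 1] (2 cycles, including the fixed point 0).
Σ(ℓ_i−1) = 149−2 = 147; sign = (−1)^147 = -1.
Via Zolotarev, sign(π_{91}) = (91|149) = -1.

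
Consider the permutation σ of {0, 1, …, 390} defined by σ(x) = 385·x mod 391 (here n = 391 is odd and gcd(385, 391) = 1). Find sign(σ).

Orbit of 358 under x↦385x: [358, 198, 376, 90, 242, 112, 110]… (length divides ord_391(385)).
Cycle type of π: 176×2 + 22 + 16 + 1; total 5 cycles.
sign(π) = (−1)^{n − #cycles} = (−1)^{391−5} = (−1)^386 = +1.
Check: (385/391) = +1 by Zolotarev.

+1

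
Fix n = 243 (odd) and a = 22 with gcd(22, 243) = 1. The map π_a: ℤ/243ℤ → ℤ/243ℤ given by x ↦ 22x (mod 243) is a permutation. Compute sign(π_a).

+1

Start at x=67: 67 → 16 → 109 → 211 → 25 → 64 → 193 → … (one orbit).
π_22 has 11 disjoint cycles with lengths [81, 81, 27, 27, 9, 9, 3, 3, 1, 1, 1] on {0,…,242}.
With 11 cycles on 243 points, sign = (−1)^{243−11} = +1.
Check: (22/243) = +1 by Zolotarev.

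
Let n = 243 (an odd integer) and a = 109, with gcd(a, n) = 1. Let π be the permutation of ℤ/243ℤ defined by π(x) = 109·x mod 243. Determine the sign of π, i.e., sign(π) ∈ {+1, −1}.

+1

Start at x=109: 109 → 217 → 82 → 190 → 55 → 163 → 28 → … (one orbit).
The orbit structure of x ↦ 109x mod 243: 63 orbits of sizes [9, 9, 9, 9, 9, 9, 9, 9, 9, 9, 9, 9, 9, 9, 9, 9, 9, 9, 3, 3, 3, 3, 3, 3, 3, 3, 3, 3, 3, 3, 3, 3, 3, 3, 3, 3, 1, 1, 1, 1, 1, 1, 1, 1, 1, 1, 1, 1, 1, 1, 1, 1, 1, 1, 1, 1, 1, 1, 1, 1, 1, 1, 1].
sign(π) = (−1)^{n − #cycles} = (−1)^{243−63} = (−1)^180 = +1.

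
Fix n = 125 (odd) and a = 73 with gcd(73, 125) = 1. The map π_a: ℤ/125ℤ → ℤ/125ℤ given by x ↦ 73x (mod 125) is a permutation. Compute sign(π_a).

Orbit of 93 under x↦73x: [93, 39, 97, 81, 38, 24, 2]… (length divides ord_125(73)).
The orbit structure of x ↦ 73x mod 125: 4 orbits of sizes [100, 20, 4, 1].
n − c = 125 − 4 = 121; sign = (−1)^121 = -1.

-1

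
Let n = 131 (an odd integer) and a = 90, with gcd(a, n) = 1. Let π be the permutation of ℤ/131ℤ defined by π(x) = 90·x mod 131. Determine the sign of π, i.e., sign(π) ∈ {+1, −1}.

-1

Trace 126: π^k(126) = [126, 74, 110, 75, 69, 53, 54] for k=0..6.
Decompose π into cycles: lengths [130, 1] (2 cycles, including the fixed point 0).
n − c = 131 − 2 = 129; sign = (−1)^129 = -1.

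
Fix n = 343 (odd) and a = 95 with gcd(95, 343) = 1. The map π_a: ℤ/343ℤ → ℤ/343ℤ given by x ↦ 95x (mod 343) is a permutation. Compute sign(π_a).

Orbit of 282 under x↦95x: [282, 36, 333, 79, 302, 221, 72]… (length divides ord_343(95)).
Cycle lengths of π_95 on ℤ/343ℤ: [147, 147, 21, 21, 3, 3, 1]; 7 cycles in total.
With 7 cycles on 343 points, sign = (−1)^{343−7} = +1.

+1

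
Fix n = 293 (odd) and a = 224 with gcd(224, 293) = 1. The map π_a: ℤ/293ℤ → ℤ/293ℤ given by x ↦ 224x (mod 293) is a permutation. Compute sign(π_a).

+1

Orbit of 94 under x↦224x: [94, 253, 123, 10, 189, 144, 26]… (length divides ord_293(224)).
Cycle lengths of π_224 on ℤ/293ℤ: [146, 146, 1]; 3 cycles in total.
n − c = 293 − 3 = 290; sign = (−1)^290 = +1.
Check: (224/293) = +1 by Zolotarev.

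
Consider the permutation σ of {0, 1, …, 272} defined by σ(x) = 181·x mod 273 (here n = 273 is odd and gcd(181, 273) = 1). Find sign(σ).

-1

Start at x=181: 181 → 1 → 181 (one orbit).
Cycle type of π: 2×135 + 1×3; total 138 cycles.
273 − 138 = 135 transpositions; sign(π) = (−1)^135 = -1.
Check: (181/273) = -1 by Zolotarev.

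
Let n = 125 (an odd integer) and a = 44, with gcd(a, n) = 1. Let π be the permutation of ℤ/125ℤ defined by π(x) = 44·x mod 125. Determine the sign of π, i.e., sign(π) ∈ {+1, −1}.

Start at x=109: 109 → 46 → 24 → 56 → 89 → 41 → 54 → … (one orbit).
Cycle type of π: 50×2 + 10×2 + 2×2 + 1; total 7 cycles.
125 − 7 = 118 transpositions; sign(π) = (−1)^118 = +1.

+1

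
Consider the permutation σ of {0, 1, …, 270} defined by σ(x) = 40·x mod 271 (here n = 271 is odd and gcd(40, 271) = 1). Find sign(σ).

+1

Start at x=247: 247 → 124 → 82 → 28 → 36 → 85 → 148 → … (one orbit).
Cycle lengths of π_40 on ℤ/271ℤ: [135, 135, 1]; 3 cycles in total.
3 cycles on 271: each ℓ→(−1)^(ℓ−1), product (−1)^268 = +1.
Zolotarev: (40|271) = +1, matching the cycle-count sign.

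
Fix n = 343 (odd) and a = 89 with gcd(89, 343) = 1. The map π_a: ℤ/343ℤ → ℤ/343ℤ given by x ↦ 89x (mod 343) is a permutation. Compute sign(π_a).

-1

Trace 282: π^k(282) = [282, 59, 106, 173, 305, 48, 156] for k=0..6.
π_89 has 4 disjoint cycles with lengths [294, 42, 6, 1] on {0,…,342}.
343 − 4 = 339 transpositions; sign(π) = (−1)^339 = -1.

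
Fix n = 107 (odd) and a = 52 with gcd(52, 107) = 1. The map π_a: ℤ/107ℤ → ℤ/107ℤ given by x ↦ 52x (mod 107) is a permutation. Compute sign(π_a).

Trace 47: π^k(47) = [47, 90, 79, 42, 44, 41, 99] for k=0..6.
The orbit structure of x ↦ 52x mod 107: 3 orbits of sizes [53, 53, 1].
n − c = 107 − 3 = 104; sign = (−1)^104 = +1.
Zolotarev: (52|107) = +1, matching the cycle-count sign.

+1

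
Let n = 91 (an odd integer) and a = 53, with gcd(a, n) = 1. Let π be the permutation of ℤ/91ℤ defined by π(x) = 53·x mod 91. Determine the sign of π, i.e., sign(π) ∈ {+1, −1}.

+1

Trace 79: π^k(79) = [79, 1, 53] for k=0..2.
Decompose π into cycles: lengths [3, 3, 3, 3, 3, 3, 3, 3, 3, 3, 3, 3, 3, 3, 3, 3, 3, 3, 3, 3, 3, 3, 3, 3, 3, 3, 1, 1, 1, 1, 1, 1, 1, 1, 1, 1, 1, 1, 1] (39 cycles, including the fixed point 0).
39 cycles on 91: each ℓ→(−1)^(ℓ−1), product (−1)^52 = +1.
Via Zolotarev, sign(π_{53}) = (53|91) = +1.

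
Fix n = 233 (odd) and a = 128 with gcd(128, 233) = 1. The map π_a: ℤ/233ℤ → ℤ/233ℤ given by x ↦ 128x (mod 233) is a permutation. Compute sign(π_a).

Trace 38: π^k(38) = [38, 204, 16, 184, 19, 102, 8] for k=0..6.
π_128 has 9 disjoint cycles with lengths [29, 29, 29, 29, 29, 29, 29, 29, 1] on {0,…,232}.
Σ(ℓ_i−1) = 233−9 = 224; sign = (−1)^224 = +1.

+1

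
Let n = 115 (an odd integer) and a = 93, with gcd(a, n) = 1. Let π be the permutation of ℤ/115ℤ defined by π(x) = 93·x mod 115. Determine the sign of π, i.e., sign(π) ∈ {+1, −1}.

-1

Start at x=47: 47 → 1 → 93 → 24 → 47 (one orbit).
The orbit structure of x ↦ 93x mod 115: 46 orbits of sizes [4, 4, 4, 4, 4, 4, 4, 4, 4, 4, 4, 4, 4, 4, 4, 4, 4, 4, 4, 4, 4, 4, 4, 1, 1, 1, 1, 1, 1, 1, 1, 1, 1, 1, 1, 1, 1, 1, 1, 1, 1, 1, 1, 1, 1, 1].
Σ(ℓ_i−1) = 115−46 = 69; sign = (−1)^69 = -1.
(93|115)_J = -1 (Zolotarev's lemma cross-check).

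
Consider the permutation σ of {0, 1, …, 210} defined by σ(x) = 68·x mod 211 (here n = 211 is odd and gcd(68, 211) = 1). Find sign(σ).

-1

Orbit of 156 under x↦68x: [156, 58, 146, 11, 115, 13, 40]… (length divides ord_211(68)).
Decompose π into cycles: lengths [70, 70, 70, 1] (4 cycles, including the fixed point 0).
n − c = 211 − 4 = 207; sign = (−1)^207 = -1.
The Jacobi symbol (68|211) = -1 (Zolotarev) agrees.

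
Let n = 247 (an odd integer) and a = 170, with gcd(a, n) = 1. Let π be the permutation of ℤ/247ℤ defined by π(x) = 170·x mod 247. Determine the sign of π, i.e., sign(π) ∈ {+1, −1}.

-1

Trace 170: π^k(170) = [170, 1] for k=0..1.
π_170 has 130 disjoint cycles with lengths [2, 2, 2, 2, 2, 2, 2, 2, 2, 2, 2, 2, 2, 2, 2, 2, 2, 2, 2, 2, 2, 2, 2, 2, 2, 2, 2, 2, 2, 2, 2, 2, 2, 2, 2, 2, 2, 2, 2, 2, 2, 2, 2, 2, 2, 2, 2, 2, 2, 2, 2, 2, 2, 2, 2, 2, 2, 2, 2, 2, 2, 2, 2, 2, 2, 2, 2, 2, 2, 2, 2, 2, 2, 2, 2, 2, 2, 2, 2, 2, 2, 2, 2, 2, 2, 2, 2, 2, 2, 2, 2, 2, 2, 2, 2, 2, 2, 2, 2, 2, 2, 2, 2, 2, 2, 2, 2, 2, 2, 2, 2, 2, 2, 2, 2, 2, 2, 1, 1, 1, 1, 1, 1, 1, 1, 1, 1, 1, 1, 1] on {0,…,246}.
247 − 130 = 117 transpositions; sign(π) = (−1)^117 = -1.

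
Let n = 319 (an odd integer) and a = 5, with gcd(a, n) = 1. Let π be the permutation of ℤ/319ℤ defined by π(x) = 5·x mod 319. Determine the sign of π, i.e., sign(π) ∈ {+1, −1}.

Trace 170: π^k(170) = [170, 212, 103, 196, 23, 115, 256] for k=0..6.
Cycle lengths of π_5 on ℤ/319ℤ: [70, 70, 70, 70, 14, 14, 5, 5, 1]; 9 cycles in total.
319 − 9 = 310 transpositions; sign(π) = (−1)^310 = +1.
Check: (5/319) = +1 by Zolotarev.

+1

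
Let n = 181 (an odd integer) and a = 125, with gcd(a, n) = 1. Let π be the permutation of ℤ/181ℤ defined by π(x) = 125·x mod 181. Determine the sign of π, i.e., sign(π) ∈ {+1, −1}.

+1

Orbit of 1 under x↦125x: [1, 125, 59, 135, 42]… (length divides ord_181(125)).
37 cycles of lengths [5, 5, 5, 5, 5, 5, 5, 5, 5, 5, 5, 5, 5, 5, 5, 5, 5, 5, 5, 5, 5, 5, 5, 5, 5, 5, 5, 5, 5, 5, 5, 5, 5, 5, 5, 5, 1].
n − c = 181 − 37 = 144; sign = (−1)^144 = +1.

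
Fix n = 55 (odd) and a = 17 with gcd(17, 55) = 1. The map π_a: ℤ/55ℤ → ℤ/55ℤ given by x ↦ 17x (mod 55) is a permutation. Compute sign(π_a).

+1

Start at x=17: 17 → 14 → 18 → 31 → 32 → 49 → 8 → … (one orbit).
π_17 has 5 disjoint cycles with lengths [20, 20, 10, 4, 1] on {0,…,54}.
5 cycles on 55: each ℓ→(−1)^(ℓ−1), product (−1)^50 = +1.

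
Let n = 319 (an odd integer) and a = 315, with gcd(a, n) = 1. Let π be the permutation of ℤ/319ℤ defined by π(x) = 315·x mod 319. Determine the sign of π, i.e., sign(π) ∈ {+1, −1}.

-1

Orbit of 30 under x↦315x: [30, 199, 161, 313, 24, 223, 65]… (length divides ord_319(315)).
Decompose π into cycles: lengths [70, 70, 70, 70, 10, 7, 7, 7, 7, 1] (10 cycles, including the fixed point 0).
10 cycles on 319: each ℓ→(−1)^(ℓ−1), product (−1)^309 = -1.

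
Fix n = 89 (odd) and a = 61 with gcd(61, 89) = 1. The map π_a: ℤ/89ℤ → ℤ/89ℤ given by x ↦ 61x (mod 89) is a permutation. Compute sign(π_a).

-1

Trace 26: π^k(26) = [26, 73, 3, 5, 38, 4, 66] for k=0..6.
The orbit structure of x ↦ 61x mod 89: 2 orbits of sizes [88, 1].
89 − 2 = 87 transpositions; sign(π) = (−1)^87 = -1.
(61|89)_J = -1 (Zolotarev's lemma cross-check).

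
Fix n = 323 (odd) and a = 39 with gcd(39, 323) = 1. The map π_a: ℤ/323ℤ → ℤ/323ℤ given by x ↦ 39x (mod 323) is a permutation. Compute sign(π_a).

-1

Orbit of 134 under x↦39x: [134, 58, 1, 39, 229, 210, 115]… (length divides ord_323(39)).
π_39 has 38 disjoint cycles with lengths [16, 16, 16, 16, 16, 16, 16, 16, 16, 16, 16, 16, 16, 16, 16, 16, 16, 16, 16, 1, 1, 1, 1, 1, 1, 1, 1, 1, 1, 1, 1, 1, 1, 1, 1, 1, 1, 1] on {0,…,322}.
323 − 38 = 285 transpositions; sign(π) = (−1)^285 = -1.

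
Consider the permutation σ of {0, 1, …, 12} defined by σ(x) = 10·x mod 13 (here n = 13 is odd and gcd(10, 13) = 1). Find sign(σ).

+1

Orbit of 1 under x↦10x: [1, 10, 9, 12, 3, 4]… (length divides ord_13(10)).
Cycle type of π: 6×2 + 1; total 3 cycles.
With 3 cycles on 13 points, sign = (−1)^{13−3} = +1.
The Jacobi symbol (10|13) = +1 (Zolotarev) agrees.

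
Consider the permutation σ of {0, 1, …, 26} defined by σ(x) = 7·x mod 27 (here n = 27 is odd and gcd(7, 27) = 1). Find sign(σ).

+1

Start at x=10: 10 → 16 → 4 → 1 → 7 → 22 → 19 → … (one orbit).
The orbit structure of x ↦ 7x mod 27: 7 orbits of sizes [9, 9, 3, 3, 1, 1, 1].
7 cycles on 27: each ℓ→(−1)^(ℓ−1), product (−1)^20 = +1.
Zolotarev: (7|27) = +1, matching the cycle-count sign.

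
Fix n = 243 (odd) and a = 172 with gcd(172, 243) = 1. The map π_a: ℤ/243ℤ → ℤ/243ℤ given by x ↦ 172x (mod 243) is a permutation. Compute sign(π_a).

Trace 64: π^k(64) = [64, 73, 163, 91, 100, 190, 118] for k=0..6.
Cycle lengths of π_172 on ℤ/243ℤ: [27, 27, 27, 27, 27, 27, 9, 9, 9, 9, 9, 9, 3, 3, 3, 3, 3, 3, 1, 1, 1, 1, 1, 1, 1, 1, 1]; 27 cycles in total.
243 − 27 = 216 transpositions; sign(π) = (−1)^216 = +1.
Zolotarev: (172|243) = +1, matching the cycle-count sign.

+1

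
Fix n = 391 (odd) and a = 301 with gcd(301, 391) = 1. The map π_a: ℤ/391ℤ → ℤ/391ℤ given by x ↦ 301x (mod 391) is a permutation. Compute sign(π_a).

-1

Start at x=117: 117 → 27 → 307 → 131 → 331 → 317 → 13 → … (one orbit).
π_301 has 6 disjoint cycles with lengths [176, 176, 16, 11, 11, 1] on {0,…,390}.
n − c = 391 − 6 = 385; sign = (−1)^385 = -1.
Via Zolotarev, sign(π_{301}) = (301|391) = -1.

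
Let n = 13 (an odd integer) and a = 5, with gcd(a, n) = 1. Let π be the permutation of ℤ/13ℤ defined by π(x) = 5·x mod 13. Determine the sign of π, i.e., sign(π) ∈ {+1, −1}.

-1

Orbit of 8 under x↦5x: [8, 1, 5, 12]… (length divides ord_13(5)).
Cycle type of π: 4×3 + 1; total 4 cycles.
n − c = 13 − 4 = 9; sign = (−1)^9 = -1.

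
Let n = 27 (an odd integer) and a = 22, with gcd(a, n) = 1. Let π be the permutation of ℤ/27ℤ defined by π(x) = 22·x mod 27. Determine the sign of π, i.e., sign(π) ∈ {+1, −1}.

+1

Trace 22: π^k(22) = [22, 25, 10, 4, 7, 19, 13] for k=0..6.
Cycle type of π: 9×2 + 3×2 + 1×3; total 7 cycles.
Σ(ℓ_i−1) = 27−7 = 20; sign = (−1)^20 = +1.
The Jacobi symbol (22|27) = +1 (Zolotarev) agrees.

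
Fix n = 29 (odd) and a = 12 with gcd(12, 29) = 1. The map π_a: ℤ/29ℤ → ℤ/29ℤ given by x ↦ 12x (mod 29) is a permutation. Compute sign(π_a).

Trace 17: π^k(17) = [17, 1, 12, 28] for k=0..3.
π_12 has 8 disjoint cycles with lengths [4, 4, 4, 4, 4, 4, 4, 1] on {0,…,28}.
8 cycles on 29: each ℓ→(−1)^(ℓ−1), product (−1)^21 = -1.
(12|29)_J = -1 (Zolotarev's lemma cross-check).

-1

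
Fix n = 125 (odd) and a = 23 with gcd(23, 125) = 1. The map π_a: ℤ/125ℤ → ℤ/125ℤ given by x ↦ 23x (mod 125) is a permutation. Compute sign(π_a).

Orbit of 39 under x↦23x: [39, 22, 6, 13, 49, 2, 46]… (length divides ord_125(23)).
π_23 has 4 disjoint cycles with lengths [100, 20, 4, 1] on {0,…,124}.
n − c = 125 − 4 = 121; sign = (−1)^121 = -1.
Check: (23/125) = -1 by Zolotarev.

-1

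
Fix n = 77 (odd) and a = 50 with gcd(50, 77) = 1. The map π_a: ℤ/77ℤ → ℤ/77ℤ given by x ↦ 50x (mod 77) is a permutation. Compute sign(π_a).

Orbit of 43 under x↦50x: [43, 71, 8, 15, 57, 1, 50]… (length divides ord_77(50)).
The orbit structure of x ↦ 50x mod 77: 14 orbits of sizes [10, 10, 10, 10, 10, 10, 10, 1, 1, 1, 1, 1, 1, 1].
Σ(ℓ_i−1) = 77−14 = 63; sign = (−1)^63 = -1.
(50|77)_J = -1 (Zolotarev's lemma cross-check).

-1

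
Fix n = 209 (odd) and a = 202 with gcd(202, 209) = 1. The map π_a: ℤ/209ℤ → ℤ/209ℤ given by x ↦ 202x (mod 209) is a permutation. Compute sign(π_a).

Orbit of 26 under x↦202x: [26, 27, 20, 69, 144, 37, 159]… (length divides ord_209(202)).
Cycle type of π: 30×6 + 6×3 + 5×2 + 1; total 12 cycles.
sign(π) = (−1)^{n − #cycles} = (−1)^{209−12} = (−1)^197 = -1.

-1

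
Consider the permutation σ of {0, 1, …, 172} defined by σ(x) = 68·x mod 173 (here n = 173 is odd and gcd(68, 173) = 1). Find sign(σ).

-1

Orbit of 24 under x↦68x: [24, 75, 83, 108, 78, 114, 140]… (length divides ord_173(68)).
Cycle type of π: 172 + 1; total 2 cycles.
With 2 cycles on 173 points, sign = (−1)^{173−2} = -1.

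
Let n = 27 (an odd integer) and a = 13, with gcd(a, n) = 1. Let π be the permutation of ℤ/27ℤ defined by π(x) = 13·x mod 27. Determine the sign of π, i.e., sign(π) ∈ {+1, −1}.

+1

Start at x=7: 7 → 10 → 22 → 16 → 19 → 4 → 25 → … (one orbit).
The orbit structure of x ↦ 13x mod 27: 7 orbits of sizes [9, 9, 3, 3, 1, 1, 1].
27 − 7 = 20 transpositions; sign(π) = (−1)^20 = +1.
(13|27)_J = +1 (Zolotarev's lemma cross-check).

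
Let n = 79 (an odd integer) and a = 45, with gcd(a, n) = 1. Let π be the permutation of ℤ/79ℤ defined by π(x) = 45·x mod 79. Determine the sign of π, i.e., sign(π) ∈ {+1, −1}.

+1

Orbit of 72 under x↦45x: [72, 1, 45, 50, 38, 51, 4]… (length divides ord_79(45)).
The orbit structure of x ↦ 45x mod 79: 3 orbits of sizes [39, 39, 1].
n − c = 79 − 3 = 76; sign = (−1)^76 = +1.
Via Zolotarev, sign(π_{45}) = (45|79) = +1.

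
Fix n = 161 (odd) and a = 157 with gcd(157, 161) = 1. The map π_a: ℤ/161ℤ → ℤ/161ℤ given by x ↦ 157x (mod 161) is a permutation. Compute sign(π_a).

Orbit of 45 under x↦157x: [45, 142, 76, 18, 89, 127, 136]… (length divides ord_161(157)).
Decompose π into cycles: lengths [66, 66, 22, 6, 1] (5 cycles, including the fixed point 0).
161 − 5 = 156 transpositions; sign(π) = (−1)^156 = +1.
Via Zolotarev, sign(π_{157}) = (157|161) = +1.

+1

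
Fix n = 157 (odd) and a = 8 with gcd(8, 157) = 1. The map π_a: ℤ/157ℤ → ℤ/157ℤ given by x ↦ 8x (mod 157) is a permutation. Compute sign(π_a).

-1

Trace 125: π^k(125) = [125, 58, 150, 101, 23, 27, 59] for k=0..6.
Cycle type of π: 52×3 + 1; total 4 cycles.
4 cycles on 157: each ℓ→(−1)^(ℓ−1), product (−1)^153 = -1.
Zolotarev: (8|157) = -1, matching the cycle-count sign.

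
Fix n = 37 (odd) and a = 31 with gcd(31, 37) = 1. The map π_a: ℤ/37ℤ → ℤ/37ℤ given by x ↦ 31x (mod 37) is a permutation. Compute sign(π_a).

-1

Trace 6: π^k(6) = [6, 1, 31, 36] for k=0..3.
Decompose π into cycles: lengths [4, 4, 4, 4, 4, 4, 4, 4, 4, 1] (10 cycles, including the fixed point 0).
10 cycles on 37: each ℓ→(−1)^(ℓ−1), product (−1)^27 = -1.
The Jacobi symbol (31|37) = -1 (Zolotarev) agrees.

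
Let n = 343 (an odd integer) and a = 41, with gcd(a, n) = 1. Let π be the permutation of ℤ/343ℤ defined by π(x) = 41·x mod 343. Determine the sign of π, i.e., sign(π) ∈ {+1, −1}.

-1

Orbit of 120 under x↦41x: [120, 118, 36, 104, 148, 237, 113]… (length divides ord_343(41)).
10 cycles of lengths [98, 98, 98, 14, 14, 14, 2, 2, 2, 1].
10 cycles on 343: each ℓ→(−1)^(ℓ−1), product (−1)^333 = -1.
The Jacobi symbol (41|343) = -1 (Zolotarev) agrees.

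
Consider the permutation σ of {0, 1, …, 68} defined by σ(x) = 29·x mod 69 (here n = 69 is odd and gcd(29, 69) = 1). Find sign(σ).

Trace 59: π^k(59) = [59, 55, 8, 25, 35, 49, 41] for k=0..6.
π_29 has 6 disjoint cycles with lengths [22, 22, 11, 11, 2, 1] on {0,…,68}.
n − c = 69 − 6 = 63; sign = (−1)^63 = -1.

-1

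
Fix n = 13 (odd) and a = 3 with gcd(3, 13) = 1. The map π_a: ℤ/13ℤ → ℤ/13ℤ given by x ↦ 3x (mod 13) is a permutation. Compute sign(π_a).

+1

Start at x=9: 9 → 1 → 3 → 9 (one orbit).
π_3 has 5 disjoint cycles with lengths [3, 3, 3, 3, 1] on {0,…,12}.
13 − 5 = 8 transpositions; sign(π) = (−1)^8 = +1.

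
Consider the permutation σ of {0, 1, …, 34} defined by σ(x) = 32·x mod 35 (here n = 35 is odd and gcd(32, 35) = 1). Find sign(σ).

-1

Trace 1: π^k(1) = [1, 32, 9, 8, 11, 2, 29] for k=0..6.
The orbit structure of x ↦ 32x mod 35: 6 orbits of sizes [12, 12, 4, 3, 3, 1].
35 − 6 = 29 transpositions; sign(π) = (−1)^29 = -1.
Check: (32/35) = -1 by Zolotarev.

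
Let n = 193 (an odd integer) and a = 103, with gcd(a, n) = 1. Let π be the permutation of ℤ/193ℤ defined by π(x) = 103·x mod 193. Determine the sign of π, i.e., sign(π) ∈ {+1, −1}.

-1

Start at x=175: 175 → 76 → 108 → 123 → 124 → 34 → 28 → … (one orbit).
2 cycles of lengths [192, 1].
Σ(ℓ_i−1) = 193−2 = 191; sign = (−1)^191 = -1.
Zolotarev: (103|193) = -1, matching the cycle-count sign.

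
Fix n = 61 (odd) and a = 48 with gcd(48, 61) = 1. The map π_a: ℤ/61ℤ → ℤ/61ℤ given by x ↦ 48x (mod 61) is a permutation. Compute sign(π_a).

Start at x=60: 60 → 13 → 14 → 1 → 48 → 47 → 60 (one orbit).
Cycle type of π: 6×10 + 1; total 11 cycles.
61 − 11 = 50 transpositions; sign(π) = (−1)^50 = +1.
The Jacobi symbol (48|61) = +1 (Zolotarev) agrees.

+1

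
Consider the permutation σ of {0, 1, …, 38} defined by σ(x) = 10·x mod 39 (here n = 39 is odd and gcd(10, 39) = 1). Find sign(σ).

+1

Start at x=22: 22 → 25 → 16 → 4 → 1 → 10 → 22 (one orbit).
The orbit structure of x ↦ 10x mod 39: 9 orbits of sizes [6, 6, 6, 6, 6, 6, 1, 1, 1].
39 − 9 = 30 transpositions; sign(π) = (−1)^30 = +1.
Zolotarev: (10|39) = +1, matching the cycle-count sign.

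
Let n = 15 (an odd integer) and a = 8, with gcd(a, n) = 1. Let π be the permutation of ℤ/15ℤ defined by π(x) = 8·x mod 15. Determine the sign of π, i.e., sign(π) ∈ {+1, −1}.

Orbit of 4 under x↦8x: [4, 2, 1, 8]… (length divides ord_15(8)).
Cycle lengths of π_8 on ℤ/15ℤ: [4, 4, 4, 2, 1]; 5 cycles in total.
5 cycles on 15: each ℓ→(−1)^(ℓ−1), product (−1)^10 = +1.
(8|15)_J = +1 (Zolotarev's lemma cross-check).

+1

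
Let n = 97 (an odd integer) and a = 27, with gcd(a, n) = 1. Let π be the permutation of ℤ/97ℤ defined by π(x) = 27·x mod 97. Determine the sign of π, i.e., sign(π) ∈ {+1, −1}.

+1

Orbit of 33 under x↦27x: [33, 18, 1, 27, 50, 89, 75]… (length divides ord_97(27)).
The orbit structure of x ↦ 27x mod 97: 7 orbits of sizes [16, 16, 16, 16, 16, 16, 1].
Σ(ℓ_i−1) = 97−7 = 90; sign = (−1)^90 = +1.
(27|97)_J = +1 (Zolotarev's lemma cross-check).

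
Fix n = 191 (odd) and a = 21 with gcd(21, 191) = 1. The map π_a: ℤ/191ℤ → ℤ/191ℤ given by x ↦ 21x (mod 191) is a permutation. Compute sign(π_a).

Orbit of 157 under x↦21x: [157, 50, 95, 85, 66, 49, 74]… (length divides ord_191(21)).
Decompose π into cycles: lengths [190, 1] (2 cycles, including the fixed point 0).
n − c = 191 − 2 = 189; sign = (−1)^189 = -1.
Check: (21/191) = -1 by Zolotarev.

-1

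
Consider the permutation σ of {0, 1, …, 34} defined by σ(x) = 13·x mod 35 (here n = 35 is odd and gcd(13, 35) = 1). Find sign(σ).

Start at x=13: 13 → 29 → 27 → 1 → 13 (one orbit).
11 cycles of lengths [4, 4, 4, 4, 4, 4, 4, 2, 2, 2, 1].
Σ(ℓ_i−1) = 35−11 = 24; sign = (−1)^24 = +1.
(13|35)_J = +1 (Zolotarev's lemma cross-check).

+1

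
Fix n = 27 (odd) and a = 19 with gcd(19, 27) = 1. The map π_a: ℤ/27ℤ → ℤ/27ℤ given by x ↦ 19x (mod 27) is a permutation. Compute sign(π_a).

+1

Orbit of 1 under x↦19x: [1, 19, 10]… (length divides ord_27(19)).
The orbit structure of x ↦ 19x mod 27: 15 orbits of sizes [3, 3, 3, 3, 3, 3, 1, 1, 1, 1, 1, 1, 1, 1, 1].
sign(π) = (−1)^{n − #cycles} = (−1)^{27−15} = (−1)^12 = +1.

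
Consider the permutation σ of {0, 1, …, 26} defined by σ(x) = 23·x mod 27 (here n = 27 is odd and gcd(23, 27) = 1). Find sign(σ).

Trace 25: π^k(25) = [25, 8, 22, 20, 1, 23, 16] for k=0..6.
Decompose π into cycles: lengths [18, 6, 2, 1] (4 cycles, including the fixed point 0).
Σ(ℓ_i−1) = 27−4 = 23; sign = (−1)^23 = -1.

-1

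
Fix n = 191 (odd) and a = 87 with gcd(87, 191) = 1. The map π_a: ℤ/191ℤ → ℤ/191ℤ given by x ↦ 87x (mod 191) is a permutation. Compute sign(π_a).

Start at x=108: 108 → 37 → 163 → 47 → 78 → 101 → 1 → … (one orbit).
Cycle type of π: 190 + 1; total 2 cycles.
n − c = 191 − 2 = 189; sign = (−1)^189 = -1.

-1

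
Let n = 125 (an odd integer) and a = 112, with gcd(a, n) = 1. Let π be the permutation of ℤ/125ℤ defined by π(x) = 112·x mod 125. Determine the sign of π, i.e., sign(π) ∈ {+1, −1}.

-1

Trace 7: π^k(7) = [7, 34, 58, 121, 52, 74, 38] for k=0..6.
Decompose π into cycles: lengths [100, 20, 4, 1] (4 cycles, including the fixed point 0).
n − c = 125 − 4 = 121; sign = (−1)^121 = -1.
Via Zolotarev, sign(π_{112}) = (112|125) = -1.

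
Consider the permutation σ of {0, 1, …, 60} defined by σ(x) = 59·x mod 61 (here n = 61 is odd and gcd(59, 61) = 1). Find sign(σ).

Start at x=3: 3 → 55 → 12 → 37 → 48 → 26 → 9 → … (one orbit).
Cycle lengths of π_59 on ℤ/61ℤ: [60, 1]; 2 cycles in total.
With 2 cycles on 61 points, sign = (−1)^{61−2} = -1.

-1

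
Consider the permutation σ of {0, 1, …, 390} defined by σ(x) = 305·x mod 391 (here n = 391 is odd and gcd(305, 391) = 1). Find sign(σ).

Trace 358: π^k(358) = [358, 101, 307, 186, 35, 118, 18] for k=0..6.
The orbit structure of x ↦ 305x mod 391: 27 orbits of sizes [22, 22, 22, 22, 22, 22, 22, 22, 22, 22, 22, 22, 22, 22, 22, 22, 11, 11, 2, 2, 2, 2, 2, 2, 2, 2, 1].
27 cycles on 391: each ℓ→(−1)^(ℓ−1), product (−1)^364 = +1.

+1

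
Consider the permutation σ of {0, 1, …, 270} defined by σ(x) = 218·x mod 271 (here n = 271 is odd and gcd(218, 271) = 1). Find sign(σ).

-1

Orbit of 260 under x↦218x: [260, 41, 266, 265, 47, 219, 46]… (length divides ord_271(218)).
π_218 has 2 disjoint cycles with lengths [270, 1] on {0,…,270}.
271 − 2 = 269 transpositions; sign(π) = (−1)^269 = -1.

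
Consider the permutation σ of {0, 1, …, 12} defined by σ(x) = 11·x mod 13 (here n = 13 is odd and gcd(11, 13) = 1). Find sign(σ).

-1

Orbit of 10 under x↦11x: [10, 6, 1, 11, 4, 5, 3]… (length divides ord_13(11)).
Decompose π into cycles: lengths [12, 1] (2 cycles, including the fixed point 0).
Σ(ℓ_i−1) = 13−2 = 11; sign = (−1)^11 = -1.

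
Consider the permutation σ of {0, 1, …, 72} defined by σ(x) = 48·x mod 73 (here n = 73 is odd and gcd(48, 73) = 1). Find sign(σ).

+1

Orbit of 61 under x↦48x: [61, 8, 19, 36, 49, 16, 38]… (length divides ord_73(48)).
Cycle type of π: 36×2 + 1; total 3 cycles.
73 − 3 = 70 transpositions; sign(π) = (−1)^70 = +1.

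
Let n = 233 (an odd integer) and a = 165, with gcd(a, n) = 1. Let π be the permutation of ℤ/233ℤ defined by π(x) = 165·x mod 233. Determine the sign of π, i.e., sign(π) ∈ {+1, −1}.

-1

Trace 124: π^k(124) = [124, 189, 196, 186, 167, 61, 46] for k=0..6.
The orbit structure of x ↦ 165x mod 233: 2 orbits of sizes [232, 1].
n − c = 233 − 2 = 231; sign = (−1)^231 = -1.
Check: (165/233) = -1 by Zolotarev.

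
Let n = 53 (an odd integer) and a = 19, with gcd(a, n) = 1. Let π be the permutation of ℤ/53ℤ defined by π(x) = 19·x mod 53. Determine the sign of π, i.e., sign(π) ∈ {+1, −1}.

Trace 36: π^k(36) = [36, 48, 11, 50, 49, 30, 40] for k=0..6.
π_19 has 2 disjoint cycles with lengths [52, 1] on {0,…,52}.
sign(π) = (−1)^{n − #cycles} = (−1)^{53−2} = (−1)^51 = -1.

-1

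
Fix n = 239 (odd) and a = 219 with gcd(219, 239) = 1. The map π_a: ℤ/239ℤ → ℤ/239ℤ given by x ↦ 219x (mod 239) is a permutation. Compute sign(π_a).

-1

Orbit of 23 under x↦219x: [23, 18, 118, 30, 117, 50, 195]… (length divides ord_239(219)).
Cycle type of π: 238 + 1; total 2 cycles.
Σ(ℓ_i−1) = 239−2 = 237; sign = (−1)^237 = -1.
(219|239)_J = -1 (Zolotarev's lemma cross-check).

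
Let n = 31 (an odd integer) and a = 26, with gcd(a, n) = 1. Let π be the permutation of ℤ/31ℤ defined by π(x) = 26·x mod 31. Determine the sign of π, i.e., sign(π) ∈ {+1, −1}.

-1

Orbit of 5 under x↦26x: [5, 6, 1, 26, 25, 30]… (length divides ord_31(26)).
π_26 has 6 disjoint cycles with lengths [6, 6, 6, 6, 6, 1] on {0,…,30}.
n − c = 31 − 6 = 25; sign = (−1)^25 = -1.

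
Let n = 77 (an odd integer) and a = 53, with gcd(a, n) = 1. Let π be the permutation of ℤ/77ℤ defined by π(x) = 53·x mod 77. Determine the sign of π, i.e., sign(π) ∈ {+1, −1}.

+1

Orbit of 64 under x↦53x: [64, 4, 58, 71, 67, 9, 15]… (length divides ord_77(53)).
Decompose π into cycles: lengths [15, 15, 15, 15, 5, 5, 3, 3, 1] (9 cycles, including the fixed point 0).
9 cycles on 77: each ℓ→(−1)^(ℓ−1), product (−1)^68 = +1.
Zolotarev: (53|77) = +1, matching the cycle-count sign.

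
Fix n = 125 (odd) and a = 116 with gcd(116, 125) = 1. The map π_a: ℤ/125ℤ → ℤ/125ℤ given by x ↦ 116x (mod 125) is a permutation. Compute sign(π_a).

Orbit of 116 under x↦116x: [116, 81, 21, 61, 76, 66, 31]… (length divides ord_125(116)).
Cycle lengths of π_116 on ℤ/125ℤ: [25, 25, 25, 25, 5, 5, 5, 5, 1, 1, 1, 1, 1]; 13 cycles in total.
With 13 cycles on 125 points, sign = (−1)^{125−13} = +1.
Check: (116/125) = +1 by Zolotarev.

+1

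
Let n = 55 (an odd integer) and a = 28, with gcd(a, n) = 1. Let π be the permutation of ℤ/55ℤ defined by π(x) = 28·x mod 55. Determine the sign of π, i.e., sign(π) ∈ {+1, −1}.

+1

Start at x=17: 17 → 36 → 18 → 9 → 32 → 16 → 8 → … (one orbit).
π_28 has 5 disjoint cycles with lengths [20, 20, 10, 4, 1] on {0,…,54}.
With 5 cycles on 55 points, sign = (−1)^{55−5} = +1.
The Jacobi symbol (28|55) = +1 (Zolotarev) agrees.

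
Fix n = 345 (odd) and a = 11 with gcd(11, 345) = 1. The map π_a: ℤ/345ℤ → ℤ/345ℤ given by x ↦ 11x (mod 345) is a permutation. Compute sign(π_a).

Trace 191: π^k(191) = [191, 31, 341, 301, 206, 196, 86] for k=0..6.
The orbit structure of x ↦ 11x mod 345: 25 orbits of sizes [22, 22, 22, 22, 22, 22, 22, 22, 22, 22, 22, 22, 22, 22, 22, 2, 2, 2, 2, 2, 1, 1, 1, 1, 1].
sign(π) = (−1)^{n − #cycles} = (−1)^{345−25} = (−1)^320 = +1.
(11|345)_J = +1 (Zolotarev's lemma cross-check).

+1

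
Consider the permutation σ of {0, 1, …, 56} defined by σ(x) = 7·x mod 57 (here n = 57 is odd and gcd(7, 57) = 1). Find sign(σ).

Start at x=7: 7 → 49 → 1 → 7 (one orbit).
Cycle type of π: 3×18 + 1×3; total 21 cycles.
57 − 21 = 36 transpositions; sign(π) = (−1)^36 = +1.
The Jacobi symbol (7|57) = +1 (Zolotarev) agrees.

+1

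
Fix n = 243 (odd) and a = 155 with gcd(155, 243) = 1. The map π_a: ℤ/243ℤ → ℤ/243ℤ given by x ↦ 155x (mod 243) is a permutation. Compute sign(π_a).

Trace 88: π^k(88) = [88, 32, 100, 191, 202, 206, 97] for k=0..6.
The orbit structure of x ↦ 155x mod 243: 6 orbits of sizes [162, 54, 18, 6, 2, 1].
Σ(ℓ_i−1) = 243−6 = 237; sign = (−1)^237 = -1.
The Jacobi symbol (155|243) = -1 (Zolotarev) agrees.

-1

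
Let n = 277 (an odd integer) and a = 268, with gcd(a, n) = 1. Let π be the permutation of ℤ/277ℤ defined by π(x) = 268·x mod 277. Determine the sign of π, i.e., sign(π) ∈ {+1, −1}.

Start at x=1: 1 → 268 → 81 → 102 → 190 → 229 → 155 → … (one orbit).
Cycle type of π: 138×2 + 1; total 3 cycles.
n − c = 277 − 3 = 274; sign = (−1)^274 = +1.
Via Zolotarev, sign(π_{268}) = (268|277) = +1.

+1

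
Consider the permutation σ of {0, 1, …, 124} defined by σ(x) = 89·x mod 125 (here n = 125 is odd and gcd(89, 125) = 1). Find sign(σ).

+1

Start at x=66: 66 → 124 → 36 → 79 → 31 → 9 → 51 → … (one orbit).
Decompose π into cycles: lengths [50, 50, 10, 10, 2, 2, 1] (7 cycles, including the fixed point 0).
sign(π) = (−1)^{n − #cycles} = (−1)^{125−7} = (−1)^118 = +1.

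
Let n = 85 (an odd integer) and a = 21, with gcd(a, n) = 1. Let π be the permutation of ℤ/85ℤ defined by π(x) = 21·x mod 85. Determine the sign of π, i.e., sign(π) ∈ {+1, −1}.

Orbit of 16 under x↦21x: [16, 81, 1, 21]… (length divides ord_85(21)).
25 cycles of lengths [4, 4, 4, 4, 4, 4, 4, 4, 4, 4, 4, 4, 4, 4, 4, 4, 4, 4, 4, 4, 1, 1, 1, 1, 1].
n − c = 85 − 25 = 60; sign = (−1)^60 = +1.
Check: (21/85) = +1 by Zolotarev.

+1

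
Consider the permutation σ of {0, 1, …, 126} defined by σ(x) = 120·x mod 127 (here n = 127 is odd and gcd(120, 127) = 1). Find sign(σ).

Trace 34: π^k(34) = [34, 16, 15, 22, 100, 62, 74] for k=0..6.
Decompose π into cycles: lengths [63, 63, 1] (3 cycles, including the fixed point 0).
n − c = 127 − 3 = 124; sign = (−1)^124 = +1.
The Jacobi symbol (120|127) = +1 (Zolotarev) agrees.

+1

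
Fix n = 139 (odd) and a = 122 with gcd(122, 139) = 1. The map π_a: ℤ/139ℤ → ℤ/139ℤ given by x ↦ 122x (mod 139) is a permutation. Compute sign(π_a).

+1

Orbit of 37 under x↦122x: [37, 66, 129, 31, 29, 63, 41]… (length divides ord_139(122)).
Cycle lengths of π_122 on ℤ/139ℤ: [69, 69, 1]; 3 cycles in total.
Σ(ℓ_i−1) = 139−3 = 136; sign = (−1)^136 = +1.
Via Zolotarev, sign(π_{122}) = (122|139) = +1.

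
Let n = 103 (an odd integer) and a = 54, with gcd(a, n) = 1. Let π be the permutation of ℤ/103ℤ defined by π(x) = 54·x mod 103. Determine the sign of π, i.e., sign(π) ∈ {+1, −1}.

-1

Orbit of 53 under x↦54x: [53, 81, 48, 17, 94, 29, 21]… (length divides ord_103(54)).
Decompose π into cycles: lengths [102, 1] (2 cycles, including the fixed point 0).
n − c = 103 − 2 = 101; sign = (−1)^101 = -1.
Zolotarev: (54|103) = -1, matching the cycle-count sign.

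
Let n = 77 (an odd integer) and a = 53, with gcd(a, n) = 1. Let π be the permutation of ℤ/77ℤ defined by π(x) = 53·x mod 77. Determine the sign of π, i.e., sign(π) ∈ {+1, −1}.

+1

Trace 71: π^k(71) = [71, 67, 9, 15, 25, 16, 1] for k=0..6.
π_53 has 9 disjoint cycles with lengths [15, 15, 15, 15, 5, 5, 3, 3, 1] on {0,…,76}.
77 − 9 = 68 transpositions; sign(π) = (−1)^68 = +1.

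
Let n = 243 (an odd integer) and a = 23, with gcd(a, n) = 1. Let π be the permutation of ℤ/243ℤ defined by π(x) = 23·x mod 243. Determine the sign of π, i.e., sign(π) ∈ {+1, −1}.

-1

Orbit of 65 under x↦23x: [65, 37, 122, 133, 143, 130, 74]… (length divides ord_243(23)).
π_23 has 6 disjoint cycles with lengths [162, 54, 18, 6, 2, 1] on {0,…,242}.
243 − 6 = 237 transpositions; sign(π) = (−1)^237 = -1.
(23|243)_J = -1 (Zolotarev's lemma cross-check).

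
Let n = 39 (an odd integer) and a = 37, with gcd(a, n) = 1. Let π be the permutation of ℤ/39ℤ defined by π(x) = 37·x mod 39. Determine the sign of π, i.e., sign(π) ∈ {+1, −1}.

Trace 4: π^k(4) = [4, 31, 16, 7, 25, 28, 22] for k=0..6.
Decompose π into cycles: lengths [12, 12, 12, 1, 1, 1] (6 cycles, including the fixed point 0).
n − c = 39 − 6 = 33; sign = (−1)^33 = -1.

-1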